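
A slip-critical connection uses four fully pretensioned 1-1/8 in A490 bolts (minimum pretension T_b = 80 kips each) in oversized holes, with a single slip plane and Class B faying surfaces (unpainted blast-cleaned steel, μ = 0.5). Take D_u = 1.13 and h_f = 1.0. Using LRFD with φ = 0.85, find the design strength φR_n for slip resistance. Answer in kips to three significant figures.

154 kips

R_n = μ · D_u · h_f · T_b · n_s · n_b = 0.5 × 1.13 × 1.0 × 80 × 1 × 4 = 180.8 kips.
Design strength φR_n = 0.85 × 180.8 = 154 kips.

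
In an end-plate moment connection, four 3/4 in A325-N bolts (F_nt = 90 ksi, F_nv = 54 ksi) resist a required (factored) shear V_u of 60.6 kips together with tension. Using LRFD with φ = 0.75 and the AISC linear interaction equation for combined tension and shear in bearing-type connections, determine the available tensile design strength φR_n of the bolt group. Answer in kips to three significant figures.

54.1 kips

A_b = π·0.75²/4 = 0.4418 in²; f_rv = 60.6 / (4 × 0.4418) = 34.29 ksi.
F'_nt = 1.3 F_nt − (F_nt / φF_nv) f_rv = 1.3·90 − (90/(0.75·54))·34.29 = 40.79 ksi, capped at F_nt → F'_nt = 40.79 ksi.
R_n = F'_nt · A_b · n = 40.79 × 0.4418 × 4 = 72.09 kips.
Design strength φR_n = 0.75 × 72.09 = 54.1 kips.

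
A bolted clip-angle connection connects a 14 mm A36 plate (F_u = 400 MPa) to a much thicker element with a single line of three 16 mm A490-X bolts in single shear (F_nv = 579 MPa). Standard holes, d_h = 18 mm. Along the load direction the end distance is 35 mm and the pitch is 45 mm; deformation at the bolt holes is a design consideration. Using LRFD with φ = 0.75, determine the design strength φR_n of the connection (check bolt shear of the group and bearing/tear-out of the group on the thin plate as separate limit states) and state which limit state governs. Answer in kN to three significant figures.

262 kN (bolt shear governs)

Bolt shear: A_b = π·16²/4 = 201.1 mm²; R_n = 579 × 201.1 × 3 × 1 / 1000 = 349.2 kN → 0.75 × 349.2 = 262 kN.
Bearing (1.2 l_c t F_u ≤ 2.4 d t F_u): upper limit = 2.4·16·14·400 / 1000 = 215 kN.
  Edge l_c = 35 − 18/2 = 26 → r_n = 174.7 kN; interior l_c = 45 − 18 = 27 → r_n = 181.4 kN.
  R_n,bearing = 1·174.7 + 2·181.4 = 537.6 kN → 0.75 × 537.6 = 403 kN.
Bolt shear governs: 262 kN.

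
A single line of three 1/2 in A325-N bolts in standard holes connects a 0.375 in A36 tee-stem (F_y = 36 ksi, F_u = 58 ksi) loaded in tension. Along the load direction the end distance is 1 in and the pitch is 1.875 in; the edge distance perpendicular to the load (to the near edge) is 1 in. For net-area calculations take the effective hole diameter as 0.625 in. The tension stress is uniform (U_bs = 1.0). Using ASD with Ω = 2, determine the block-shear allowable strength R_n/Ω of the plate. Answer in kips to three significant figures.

Shear plane L_v = 1 + 2·1.875 = 4.75 in; A_gv = 4.75 × 0.375 = 1.781 in².
A_nv = (4.75 − 2.5·0.625) × 0.375 = 1.195 in².
A_nt = (1 − 0.5·0.625) × 0.375 = 0.2578 in².
0.6 F_u A_nv = 41.6 kips; 0.6 F_y A_gv = 38.47 kips → shear yielding governs the shear term.
R_n = 38.47 + 1.0 × 58 × 0.2578 = 53.43 kips.
Allowable strength R_n/Ω = 53.43 / 2 = 26.7 kips.

26.7 kips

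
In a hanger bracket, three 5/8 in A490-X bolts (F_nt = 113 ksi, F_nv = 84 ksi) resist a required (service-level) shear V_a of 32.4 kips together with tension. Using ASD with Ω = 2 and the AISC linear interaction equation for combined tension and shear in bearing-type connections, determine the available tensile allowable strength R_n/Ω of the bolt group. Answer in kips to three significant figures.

A_b = π·0.625²/4 = 0.3068 in²; f_rv = 32.4 / (3 × 0.3068) = 35.2 ksi.
F'_nt = 1.3 F_nt − (Ω F_nt / F_nv) f_rv = 1.3·113 − (2·113/84)·35.2 = 52.19 ksi, capped at F_nt → F'_nt = 52.19 ksi.
R_n = F'_nt · A_b · n = 52.19 × 0.3068 × 3 = 48.03 kips.
Allowable strength R_n/Ω = 48.03 / 2 = 24 kips.

24 kips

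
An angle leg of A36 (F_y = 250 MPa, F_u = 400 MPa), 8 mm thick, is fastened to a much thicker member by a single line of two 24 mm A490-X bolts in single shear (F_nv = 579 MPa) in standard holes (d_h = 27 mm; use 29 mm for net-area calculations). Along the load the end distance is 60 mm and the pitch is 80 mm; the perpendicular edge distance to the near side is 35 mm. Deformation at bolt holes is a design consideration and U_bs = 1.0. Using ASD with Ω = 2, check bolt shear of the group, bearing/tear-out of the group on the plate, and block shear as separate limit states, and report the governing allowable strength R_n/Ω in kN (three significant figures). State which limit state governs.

Bolt shear: A_b = π·24²/4 = 452.4 mm²; R_n = 579 × 452.4 × 2 × 1 / 1000 = 523.9 kN → 523.9 / 2 = 262 kN.
Bearing: edge l_c = 46.5, r_n = 178.6 kN; interior l_c = 53, r_n = 184.3 kN; R_n = 178.6 + 1·184.3 = 362.9 kN → 181 kN.
Block shear: A_gv = 1120, A_nv = 772, A_nt = 164 mm²; R_n = min(0.6F_uA_nv, 0.6F_yA_gv) + U_bs·F_u·A_nt = 233.6 kN → 117 kN.
Block shear governs: 117 kN.

117 kN (block shear governs)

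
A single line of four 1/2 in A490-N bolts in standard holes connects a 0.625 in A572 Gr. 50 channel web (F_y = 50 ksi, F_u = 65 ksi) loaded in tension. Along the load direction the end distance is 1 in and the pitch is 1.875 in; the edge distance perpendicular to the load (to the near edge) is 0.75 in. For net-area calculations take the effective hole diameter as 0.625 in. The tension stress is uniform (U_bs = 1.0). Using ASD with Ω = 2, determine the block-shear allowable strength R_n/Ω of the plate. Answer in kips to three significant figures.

Shear plane L_v = 1 + 3·1.875 = 6.625 in; A_gv = 6.625 × 0.625 = 4.141 in².
A_nv = (6.625 − 3.5·0.625) × 0.625 = 2.773 in².
A_nt = (0.75 − 0.5·0.625) × 0.625 = 0.2734 in².
0.6 F_u A_nv = 108.2 kips; 0.6 F_y A_gv = 124.2 kips → shear rupture governs the shear term.
R_n = 108.2 + 1.0 × 65 × 0.2734 = 125.9 kips.
Allowable strength R_n/Ω = 125.9 / 2 = 63 kips.

63 kips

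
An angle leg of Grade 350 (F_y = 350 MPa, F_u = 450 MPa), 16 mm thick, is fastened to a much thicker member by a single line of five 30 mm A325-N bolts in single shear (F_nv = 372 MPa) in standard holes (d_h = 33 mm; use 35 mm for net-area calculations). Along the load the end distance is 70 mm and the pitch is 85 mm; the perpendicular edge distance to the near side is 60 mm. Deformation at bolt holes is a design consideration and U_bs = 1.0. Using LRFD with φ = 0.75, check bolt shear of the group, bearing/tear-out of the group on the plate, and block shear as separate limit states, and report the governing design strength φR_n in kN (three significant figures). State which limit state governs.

Bolt shear: A_b = π·30²/4 = 706.9 mm²; R_n = 372 × 706.9 × 5 × 1 / 1000 = 1315 kN → 0.75 × 1315 = 986 kN.
Bearing: edge l_c = 53.5, r_n = 462.2 kN; interior l_c = 52, r_n = 449.3 kN; R_n = 462.2 + 4·449.3 = 2259 kN → 1690 kN.
Block shear: A_gv = 6560, A_nv = 4040, A_nt = 680 mm²; R_n = min(0.6F_uA_nv, 0.6F_yA_gv) + U_bs·F_u·A_nt = 1397 kN → 1050 kN.
Bolt shear governs: 986 kN.

986 kN (bolt shear governs)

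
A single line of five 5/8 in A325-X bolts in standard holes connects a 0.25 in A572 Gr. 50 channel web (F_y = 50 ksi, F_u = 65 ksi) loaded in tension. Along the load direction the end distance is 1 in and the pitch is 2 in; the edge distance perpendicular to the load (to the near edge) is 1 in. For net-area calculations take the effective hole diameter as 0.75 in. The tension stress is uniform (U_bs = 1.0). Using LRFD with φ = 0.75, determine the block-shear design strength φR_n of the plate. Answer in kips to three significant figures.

Shear plane L_v = 1 + 4·2 = 9 in; A_gv = 9 × 0.25 = 2.25 in².
A_nv = (9 − 4.5·0.75) × 0.25 = 1.406 in².
A_nt = (1 − 0.5·0.75) × 0.25 = 0.1562 in².
0.6 F_u A_nv = 54.84 kips; 0.6 F_y A_gv = 67.5 kips → shear rupture governs the shear term.
R_n = 54.84 + 1.0 × 65 × 0.1562 = 65 kips.
Design strength φR_n = 0.75 × 65 = 48.8 kips.

48.8 kips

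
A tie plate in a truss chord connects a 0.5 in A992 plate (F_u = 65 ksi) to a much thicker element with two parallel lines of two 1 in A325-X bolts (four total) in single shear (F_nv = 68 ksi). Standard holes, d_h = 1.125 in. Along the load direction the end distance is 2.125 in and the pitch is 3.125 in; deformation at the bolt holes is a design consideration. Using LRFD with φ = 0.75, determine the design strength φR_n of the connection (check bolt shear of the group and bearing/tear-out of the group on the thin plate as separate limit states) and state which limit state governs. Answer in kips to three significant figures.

Bolt shear: A_b = π·1²/4 = 0.7854 in²; R_n = 68 × 0.7854 × 4 × 1 = 213.6 kips → 0.75 × 213.6 = 160 kips.
Bearing (1.2 l_c t F_u ≤ 2.4 d t F_u): upper limit = 2.4·1·0.5·65 = 78 kips.
  Edge l_c = 2.125 − 1.125/2 = 1.562 → r_n = 60.94 kips; interior l_c = 3.125 − 1.125 = 2 → r_n = 78 kips.
  R_n,bearing = 2·60.94 + 2·78 = 277.9 kips → 0.75 × 277.9 = 208 kips.
Bolt shear governs: 160 kips.

160 kips (bolt shear governs)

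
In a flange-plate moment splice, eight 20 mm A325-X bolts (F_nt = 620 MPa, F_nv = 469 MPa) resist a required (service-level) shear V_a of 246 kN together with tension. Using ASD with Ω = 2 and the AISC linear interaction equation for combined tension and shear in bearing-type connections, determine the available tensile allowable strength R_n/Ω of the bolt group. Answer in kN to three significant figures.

A_b = π·20²/4 = 314.2 mm²; f_rv = 246 × 1000 / (8 × 314.2) = 97.88 MPa.
F'_nt = 1.3 F_nt − (Ω F_nt / F_nv) f_rv = 1.3·620 − (2·620/469)·97.88 = 547.2 MPa, capped at F_nt → F'_nt = 547.2 MPa.
R_n = F'_nt · A_b · n = 547.2 × 314.2 × 8 / 1000 = 1375 kN.
Allowable strength R_n/Ω = 1375 / 2 = 688 kN.

688 kN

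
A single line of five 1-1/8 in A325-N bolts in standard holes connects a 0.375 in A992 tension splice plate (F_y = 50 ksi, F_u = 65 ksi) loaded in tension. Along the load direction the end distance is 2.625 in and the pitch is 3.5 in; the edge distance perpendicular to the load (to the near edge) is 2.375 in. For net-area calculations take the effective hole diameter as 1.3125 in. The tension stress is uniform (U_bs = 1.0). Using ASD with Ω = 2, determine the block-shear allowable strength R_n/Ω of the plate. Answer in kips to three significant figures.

Shear plane L_v = 2.625 + 4·3.5 = 16.62 in; A_gv = 16.62 × 0.375 = 6.234 in².
A_nv = (16.62 − 4.5·1.3125) × 0.375 = 4.02 in².
A_nt = (2.375 − 0.5·1.3125) × 0.375 = 0.6445 in².
0.6 F_u A_nv = 156.8 kips; 0.6 F_y A_gv = 187 kips → shear rupture governs the shear term.
R_n = 156.8 + 1.0 × 65 × 0.6445 = 198.7 kips.
Allowable strength R_n/Ω = 198.7 / 2 = 99.3 kips.

99.3 kips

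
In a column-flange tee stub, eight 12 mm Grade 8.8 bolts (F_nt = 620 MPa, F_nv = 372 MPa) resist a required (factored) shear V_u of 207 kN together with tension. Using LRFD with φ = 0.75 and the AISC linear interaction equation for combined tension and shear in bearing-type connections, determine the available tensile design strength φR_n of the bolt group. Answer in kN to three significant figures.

202 kN

A_b = π·12²/4 = 113.1 mm²; f_rv = 207 × 1000 / (8 × 113.1) = 228.8 MPa.
F'_nt = 1.3 F_nt − (F_nt / φF_nv) f_rv = 1.3·620 − (620/(0.75·372))·228.8 = 297.6 MPa, capped at F_nt → F'_nt = 297.6 MPa.
R_n = F'_nt · A_b · n = 297.6 × 113.1 × 8 / 1000 = 269.3 kN.
Design strength φR_n = 0.75 × 269.3 = 202 kN.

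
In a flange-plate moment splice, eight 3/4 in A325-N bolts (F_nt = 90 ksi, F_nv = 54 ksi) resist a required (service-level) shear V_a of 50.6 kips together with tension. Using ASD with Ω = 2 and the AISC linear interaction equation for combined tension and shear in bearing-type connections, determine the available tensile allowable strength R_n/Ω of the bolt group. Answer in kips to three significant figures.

122 kips

A_b = π·0.75²/4 = 0.4418 in²; f_rv = 50.6 / (8 × 0.4418) = 14.32 ksi.
F'_nt = 1.3 F_nt − (Ω F_nt / F_nv) f_rv = 1.3·90 − (2·90/54)·14.32 = 69.28 ksi, capped at F_nt → F'_nt = 69.28 ksi.
R_n = F'_nt · A_b · n = 69.28 × 0.4418 × 8 = 244.8 kips.
Allowable strength R_n/Ω = 244.8 / 2 = 122 kips.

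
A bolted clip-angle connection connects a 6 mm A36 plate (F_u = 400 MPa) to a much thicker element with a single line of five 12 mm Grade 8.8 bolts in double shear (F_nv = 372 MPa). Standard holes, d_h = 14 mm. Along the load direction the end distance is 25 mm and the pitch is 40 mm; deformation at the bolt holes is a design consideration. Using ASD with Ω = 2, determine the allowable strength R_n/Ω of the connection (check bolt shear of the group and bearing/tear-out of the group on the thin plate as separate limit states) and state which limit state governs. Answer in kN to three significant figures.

Bolt shear: A_b = π·12²/4 = 113.1 mm²; R_n = 372 × 113.1 × 5 × 2 / 1000 = 420.7 kN → 420.7 / 2 = 210 kN.
Bearing (1.2 l_c t F_u ≤ 2.4 d t F_u): upper limit = 2.4·12·6·400 / 1000 = 69.12 kN.
  Edge l_c = 25 − 14/2 = 18 → r_n = 51.84 kN; interior l_c = 40 − 14 = 26 → r_n = 69.12 kN.
  R_n,bearing = 1·51.84 + 4·69.12 = 328.3 kN → 328.3 / 2 = 164 kN.
Bearing governs: 164 kN.

164 kN (bearing governs)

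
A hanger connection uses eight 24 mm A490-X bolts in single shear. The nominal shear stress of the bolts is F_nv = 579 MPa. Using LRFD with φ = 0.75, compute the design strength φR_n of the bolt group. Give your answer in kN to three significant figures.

A_b = π × 24² / 4 = 452.4 mm².
R_n = F_nv · A_b · n · n_s = 579 × 452.4 × 8 × 1 / 1000 = 2095 kN.
Design strength φR_n = 0.75 × 2095 = 1570 kN.

1570 kN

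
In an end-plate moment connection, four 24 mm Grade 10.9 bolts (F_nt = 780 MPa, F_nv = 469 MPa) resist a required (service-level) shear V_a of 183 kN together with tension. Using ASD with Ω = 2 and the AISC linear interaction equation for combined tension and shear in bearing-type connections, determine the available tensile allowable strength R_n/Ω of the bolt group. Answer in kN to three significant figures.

613 kN

A_b = π·24²/4 = 452.4 mm²; f_rv = 183 × 1000 / (4 × 452.4) = 101.1 MPa.
F'_nt = 1.3 F_nt − (Ω F_nt / F_nv) f_rv = 1.3·780 − (2·780/469)·101.1 = 677.6 MPa, capped at F_nt → F'_nt = 677.6 MPa.
R_n = F'_nt · A_b · n = 677.6 × 452.4 × 4 / 1000 = 1226 kN.
Allowable strength R_n/Ω = 1226 / 2 = 613 kN.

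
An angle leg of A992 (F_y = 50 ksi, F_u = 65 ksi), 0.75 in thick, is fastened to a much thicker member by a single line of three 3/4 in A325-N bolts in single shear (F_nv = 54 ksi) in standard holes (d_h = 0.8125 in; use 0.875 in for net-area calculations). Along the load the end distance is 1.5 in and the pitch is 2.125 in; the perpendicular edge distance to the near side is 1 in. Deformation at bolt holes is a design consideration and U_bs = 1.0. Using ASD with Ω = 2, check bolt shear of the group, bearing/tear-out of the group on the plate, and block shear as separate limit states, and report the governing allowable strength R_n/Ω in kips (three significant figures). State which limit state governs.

35.8 kips (bolt shear governs)

Bolt shear: A_b = π·0.75²/4 = 0.4418 in²; R_n = 54 × 0.4418 × 3 × 1 = 71.57 kips → 71.57 / 2 = 35.8 kips.
Bearing: edge l_c = 1.094, r_n = 63.98 kips; interior l_c = 1.312, r_n = 76.78 kips; R_n = 63.98 + 2·76.78 = 217.5 kips → 109 kips.
Block shear: A_gv = 4.312, A_nv = 2.672, A_nt = 0.4219 in²; R_n = min(0.6F_uA_nv, 0.6F_yA_gv) + U_bs·F_u·A_nt = 131.6 kips → 65.8 kips.
Bolt shear governs: 35.8 kips.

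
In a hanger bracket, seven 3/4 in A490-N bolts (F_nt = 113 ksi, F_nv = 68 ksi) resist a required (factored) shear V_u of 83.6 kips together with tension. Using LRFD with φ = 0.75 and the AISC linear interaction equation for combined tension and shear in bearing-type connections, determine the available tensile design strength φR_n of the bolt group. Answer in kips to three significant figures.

202 kips

A_b = π·0.75²/4 = 0.4418 in²; f_rv = 83.6 / (7 × 0.4418) = 27.03 ksi.
F'_nt = 1.3 F_nt − (F_nt / φF_nv) f_rv = 1.3·113 − (113/(0.75·68))·27.03 = 87 ksi, capped at F_nt → F'_nt = 87 ksi.
R_n = F'_nt · A_b · n = 87 × 0.4418 × 7 = 269.1 kips.
Design strength φR_n = 0.75 × 269.1 = 202 kips.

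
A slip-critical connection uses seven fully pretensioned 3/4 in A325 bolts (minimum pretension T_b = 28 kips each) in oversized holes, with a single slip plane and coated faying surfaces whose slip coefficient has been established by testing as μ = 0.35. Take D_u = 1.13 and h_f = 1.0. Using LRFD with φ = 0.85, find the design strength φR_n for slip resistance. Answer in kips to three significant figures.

65.9 kips

R_n = μ · D_u · h_f · T_b · n_s · n_b = 0.35 × 1.13 × 1.0 × 28 × 1 × 7 = 77.52 kips.
Design strength φR_n = 0.85 × 77.52 = 65.9 kips.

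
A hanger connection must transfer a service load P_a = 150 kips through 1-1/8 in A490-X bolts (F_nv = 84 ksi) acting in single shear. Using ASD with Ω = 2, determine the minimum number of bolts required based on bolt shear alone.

4 bolts

A_b = π·1.125²/4 = 0.994 in².
Per-bolt allowable strength R_n/Ω = 84 × 0.994 × 1 / 2 = 41.75 kips.
n ≥ 150 / 41.75 = 3.593 → use 4 bolts.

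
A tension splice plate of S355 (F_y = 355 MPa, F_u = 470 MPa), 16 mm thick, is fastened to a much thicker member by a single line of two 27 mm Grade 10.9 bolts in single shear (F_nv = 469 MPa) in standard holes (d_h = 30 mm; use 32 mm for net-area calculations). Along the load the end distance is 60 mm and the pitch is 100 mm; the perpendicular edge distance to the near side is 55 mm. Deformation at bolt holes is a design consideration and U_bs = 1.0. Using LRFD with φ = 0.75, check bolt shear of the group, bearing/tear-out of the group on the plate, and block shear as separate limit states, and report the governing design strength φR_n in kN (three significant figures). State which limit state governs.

Bolt shear: A_b = π·27²/4 = 572.6 mm²; R_n = 469 × 572.6 × 2 × 1 / 1000 = 537.1 kN → 0.75 × 537.1 = 403 kN.
Bearing: edge l_c = 45, r_n = 406.1 kN; interior l_c = 70, r_n = 487.3 kN; R_n = 406.1 + 1·487.3 = 893.4 kN → 670 kN.
Block shear: A_gv = 2560, A_nv = 1792, A_nt = 624 mm²; R_n = min(0.6F_uA_nv, 0.6F_yA_gv) + U_bs·F_u·A_nt = 798.6 kN → 599 kN.
Bolt shear governs: 403 kN.

403 kN (bolt shear governs)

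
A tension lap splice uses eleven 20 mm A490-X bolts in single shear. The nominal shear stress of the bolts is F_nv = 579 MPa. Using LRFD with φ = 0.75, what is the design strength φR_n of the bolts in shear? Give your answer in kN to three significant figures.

1500 kN

A_b = π × 20² / 4 = 314.2 mm².
R_n = F_nv · A_b · n · n_s = 579 × 314.2 × 11 × 1 / 1000 = 2001 kN.
Design strength φR_n = 0.75 × 2001 = 1500 kN.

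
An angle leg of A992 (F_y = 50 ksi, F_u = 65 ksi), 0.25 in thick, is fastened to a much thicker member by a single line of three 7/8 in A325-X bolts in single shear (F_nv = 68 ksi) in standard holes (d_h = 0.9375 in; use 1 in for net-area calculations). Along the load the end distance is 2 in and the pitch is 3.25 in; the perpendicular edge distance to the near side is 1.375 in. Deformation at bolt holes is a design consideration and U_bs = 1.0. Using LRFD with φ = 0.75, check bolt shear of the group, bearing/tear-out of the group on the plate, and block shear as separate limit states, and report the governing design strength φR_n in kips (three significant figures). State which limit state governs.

Bolt shear: A_b = π·0.875²/4 = 0.6013 in²; R_n = 68 × 0.6013 × 3 × 1 = 122.7 kips → 0.75 × 122.7 = 92 kips.
Bearing: edge l_c = 1.531, r_n = 29.86 kips; interior l_c = 2.312, r_n = 34.12 kips; R_n = 29.86 + 2·34.12 = 98.11 kips → 73.6 kips.
Block shear: A_gv = 2.125, A_nv = 1.5, A_nt = 0.2188 in²; R_n = min(0.6F_uA_nv, 0.6F_yA_gv) + U_bs·F_u·A_nt = 72.72 kips → 54.5 kips.
Block shear governs: 54.5 kips.

54.5 kips (block shear governs)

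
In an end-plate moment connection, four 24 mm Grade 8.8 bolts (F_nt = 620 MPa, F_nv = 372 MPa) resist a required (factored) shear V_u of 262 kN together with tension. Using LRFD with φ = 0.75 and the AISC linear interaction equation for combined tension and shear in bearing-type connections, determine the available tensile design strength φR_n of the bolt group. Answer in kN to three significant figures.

A_b = π·24²/4 = 452.4 mm²; f_rv = 262 × 1000 / (4 × 452.4) = 144.8 MPa.
F'_nt = 1.3 F_nt − (F_nt / φF_nv) f_rv = 1.3·620 − (620/(0.75·372))·144.8 = 484.3 MPa, capped at F_nt → F'_nt = 484.3 MPa.
R_n = F'_nt · A_b · n = 484.3 × 452.4 × 4 / 1000 = 876.3 kN.
Design strength φR_n = 0.75 × 876.3 = 657 kN.

657 kN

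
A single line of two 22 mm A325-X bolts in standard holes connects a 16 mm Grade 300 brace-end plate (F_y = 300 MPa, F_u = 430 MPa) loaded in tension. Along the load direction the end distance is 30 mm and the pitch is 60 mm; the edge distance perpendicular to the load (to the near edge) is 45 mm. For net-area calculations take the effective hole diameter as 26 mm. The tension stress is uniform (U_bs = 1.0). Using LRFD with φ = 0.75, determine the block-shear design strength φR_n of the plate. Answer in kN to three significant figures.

Shear plane L_v = 30 + 1·60 = 90 mm; A_gv = 90 × 16 = 1440 mm².
A_nv = (90 − 1.5·26) × 16 = 816 mm².
A_nt = (45 − 0.5·26) × 16 = 512 mm².
0.6 F_u A_nv = 210.5 kN; 0.6 F_y A_gv = 259.2 kN → shear rupture governs the shear term.
R_n = 210.5 + 1.0 × 430 × 512 / 1000 = 430.7 kN.
Design strength φR_n = 0.75 × 430.7 = 323 kN.

323 kN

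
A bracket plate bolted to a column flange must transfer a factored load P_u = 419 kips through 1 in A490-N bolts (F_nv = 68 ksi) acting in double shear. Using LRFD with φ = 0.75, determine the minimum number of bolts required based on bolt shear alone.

A_b = π·1²/4 = 0.7854 in².
Per-bolt design strength φR_n = 0.75 × 68 × 0.7854 × 2 = 80.11 kips.
n ≥ 419 / 80.11 = 5.23 → use 6 bolts.

6 bolts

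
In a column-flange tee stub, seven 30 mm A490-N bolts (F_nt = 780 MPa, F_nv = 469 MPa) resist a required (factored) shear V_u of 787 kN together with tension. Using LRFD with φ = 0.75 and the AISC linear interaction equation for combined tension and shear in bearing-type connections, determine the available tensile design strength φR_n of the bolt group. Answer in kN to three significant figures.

2450 kN

A_b = π·30²/4 = 706.9 mm²; f_rv = 787 × 1000 / (7 × 706.9) = 159.1 MPa.
F'_nt = 1.3 F_nt − (F_nt / φF_nv) f_rv = 1.3·780 − (780/(0.75·469))·159.1 = 661.3 MPa, capped at F_nt → F'_nt = 661.3 MPa.
R_n = F'_nt · A_b · n = 661.3 × 706.9 × 7 / 1000 = 3272 kN.
Design strength φR_n = 0.75 × 3272 = 2450 kN.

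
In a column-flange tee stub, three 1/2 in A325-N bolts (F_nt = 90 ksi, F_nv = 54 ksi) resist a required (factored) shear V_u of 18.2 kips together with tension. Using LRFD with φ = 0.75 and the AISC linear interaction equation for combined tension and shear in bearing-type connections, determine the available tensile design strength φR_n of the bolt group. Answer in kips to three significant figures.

21.4 kips

A_b = π·0.5²/4 = 0.1963 in²; f_rv = 18.2 / (3 × 0.1963) = 30.9 ksi.
F'_nt = 1.3 F_nt − (F_nt / φF_nv) f_rv = 1.3·90 − (90/(0.75·54))·30.9 = 48.34 ksi, capped at F_nt → F'_nt = 48.34 ksi.
R_n = F'_nt · A_b · n = 48.34 × 0.1963 × 3 = 28.47 kips.
Design strength φR_n = 0.75 × 28.47 = 21.4 kips.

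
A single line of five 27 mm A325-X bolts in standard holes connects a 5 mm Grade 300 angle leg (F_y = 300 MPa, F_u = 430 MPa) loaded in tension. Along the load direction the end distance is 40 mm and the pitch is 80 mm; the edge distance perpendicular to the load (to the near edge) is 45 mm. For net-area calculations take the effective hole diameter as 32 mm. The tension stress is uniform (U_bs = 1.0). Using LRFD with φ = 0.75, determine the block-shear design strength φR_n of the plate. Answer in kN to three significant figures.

Shear plane L_v = 40 + 4·80 = 360 mm; A_gv = 360 × 5 = 1800 mm².
A_nv = (360 − 4.5·32) × 5 = 1080 mm².
A_nt = (45 − 0.5·32) × 5 = 145 mm².
0.6 F_u A_nv = 278.6 kN; 0.6 F_y A_gv = 324 kN → shear rupture governs the shear term.
R_n = 278.6 + 1.0 × 430 × 145 / 1000 = 341 kN.
Design strength φR_n = 0.75 × 341 = 256 kN.

256 kN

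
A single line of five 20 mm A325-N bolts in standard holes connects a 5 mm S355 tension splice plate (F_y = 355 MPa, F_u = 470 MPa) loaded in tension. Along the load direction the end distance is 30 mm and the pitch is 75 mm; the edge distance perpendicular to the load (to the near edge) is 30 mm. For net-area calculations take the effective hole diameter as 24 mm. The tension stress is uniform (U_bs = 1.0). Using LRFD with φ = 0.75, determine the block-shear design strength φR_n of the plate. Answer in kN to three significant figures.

Shear plane L_v = 30 + 4·75 = 330 mm; A_gv = 330 × 5 = 1650 mm².
A_nv = (330 − 4.5·24) × 5 = 1110 mm².
A_nt = (30 − 0.5·24) × 5 = 90 mm².
0.6 F_u A_nv = 313 kN; 0.6 F_y A_gv = 351.4 kN → shear rupture governs the shear term.
R_n = 313 + 1.0 × 470 × 90 / 1000 = 355.3 kN.
Design strength φR_n = 0.75 × 355.3 = 266 kN.

266 kN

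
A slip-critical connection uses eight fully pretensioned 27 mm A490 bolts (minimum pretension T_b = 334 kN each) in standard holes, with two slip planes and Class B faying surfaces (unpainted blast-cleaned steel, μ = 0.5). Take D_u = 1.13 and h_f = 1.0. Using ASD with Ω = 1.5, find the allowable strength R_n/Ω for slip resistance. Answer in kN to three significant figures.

R_n = μ · D_u · h_f · T_b · n_s · n_b = 0.5 × 1.13 × 1.0 × 334 × 2 × 8 = 3019 kN.
Allowable strength R_n/Ω = 3019 / 1.5 = 2010 kN.

2010 kN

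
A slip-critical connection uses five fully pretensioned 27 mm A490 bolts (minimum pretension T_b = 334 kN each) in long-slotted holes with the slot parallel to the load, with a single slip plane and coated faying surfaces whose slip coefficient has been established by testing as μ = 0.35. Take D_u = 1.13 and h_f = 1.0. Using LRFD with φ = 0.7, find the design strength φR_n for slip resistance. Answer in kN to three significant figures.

R_n = μ · D_u · h_f · T_b · n_s · n_b = 0.35 × 1.13 × 1.0 × 334 × 1 × 5 = 660.5 kN.
Design strength φR_n = 0.7 × 660.5 = 462 kN.

462 kN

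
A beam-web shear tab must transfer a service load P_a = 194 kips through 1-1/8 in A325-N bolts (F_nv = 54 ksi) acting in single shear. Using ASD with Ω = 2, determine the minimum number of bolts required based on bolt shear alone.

A_b = π·1.125²/4 = 0.994 in².
Per-bolt allowable strength R_n/Ω = 54 × 0.994 × 1 / 2 = 26.84 kips.
n ≥ 194 / 26.84 = 7.228 → use 8 bolts.

8 bolts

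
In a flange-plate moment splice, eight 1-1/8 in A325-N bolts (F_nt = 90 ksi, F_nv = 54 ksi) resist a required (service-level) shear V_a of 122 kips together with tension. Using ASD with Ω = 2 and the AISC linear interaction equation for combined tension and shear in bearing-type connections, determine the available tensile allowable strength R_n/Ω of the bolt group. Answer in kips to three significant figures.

A_b = π·1.125²/4 = 0.994 in²; f_rv = 122 / (8 × 0.994) = 15.34 ksi.
F'_nt = 1.3 F_nt − (Ω F_nt / F_nv) f_rv = 1.3·90 − (2·90/54)·15.34 = 65.86 ksi, capped at F_nt → F'_nt = 65.86 ksi.
R_n = F'_nt · A_b · n = 65.86 × 0.994 × 8 = 523.7 kips.
Allowable strength R_n/Ω = 523.7 / 2 = 262 kips.

262 kips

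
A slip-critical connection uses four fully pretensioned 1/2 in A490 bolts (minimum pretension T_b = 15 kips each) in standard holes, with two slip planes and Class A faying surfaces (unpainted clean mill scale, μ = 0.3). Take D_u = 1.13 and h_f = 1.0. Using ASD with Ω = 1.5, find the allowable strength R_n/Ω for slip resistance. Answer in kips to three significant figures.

27.1 kips

R_n = μ · D_u · h_f · T_b · n_s · n_b = 0.3 × 1.13 × 1.0 × 15 × 2 × 4 = 40.68 kips.
Allowable strength R_n/Ω = 40.68 / 1.5 = 27.1 kips.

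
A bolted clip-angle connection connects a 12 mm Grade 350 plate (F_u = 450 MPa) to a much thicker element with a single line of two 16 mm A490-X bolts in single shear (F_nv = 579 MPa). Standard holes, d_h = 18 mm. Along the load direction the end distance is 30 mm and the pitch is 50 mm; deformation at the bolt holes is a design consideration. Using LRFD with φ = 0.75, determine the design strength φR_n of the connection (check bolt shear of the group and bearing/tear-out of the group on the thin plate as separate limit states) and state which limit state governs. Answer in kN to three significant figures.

Bolt shear: A_b = π·16²/4 = 201.1 mm²; R_n = 579 × 201.1 × 2 × 1 / 1000 = 232.8 kN → 0.75 × 232.8 = 175 kN.
Bearing (1.2 l_c t F_u ≤ 2.4 d t F_u): upper limit = 2.4·16·12·450 / 1000 = 207.4 kN.
  Edge l_c = 30 − 18/2 = 21 → r_n = 136.1 kN; interior l_c = 50 − 18 = 32 → r_n = 207.4 kN.
  R_n,bearing = 1·136.1 + 1·207.4 = 343.4 kN → 0.75 × 343.4 = 258 kN.
Bolt shear governs: 175 kN.

175 kN (bolt shear governs)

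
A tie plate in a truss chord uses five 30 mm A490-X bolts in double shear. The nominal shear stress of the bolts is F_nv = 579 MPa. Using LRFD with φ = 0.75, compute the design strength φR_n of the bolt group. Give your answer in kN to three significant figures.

A_b = π × 30² / 4 = 706.9 mm².
R_n = F_nv · A_b · n · n_s = 579 × 706.9 × 5 × 2 / 1000 = 4093 kN.
Design strength φR_n = 0.75 × 4093 = 3070 kN.

3070 kN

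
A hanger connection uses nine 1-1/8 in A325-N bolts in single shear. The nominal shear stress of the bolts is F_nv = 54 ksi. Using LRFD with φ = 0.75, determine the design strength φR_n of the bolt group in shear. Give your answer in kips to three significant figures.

A_b = π × 1.125² / 4 = 0.994 in².
R_n = F_nv · A_b · n · n_s = 54 × 0.994 × 9 × 1 = 483.1 kips.
Design strength φR_n = 0.75 × 483.1 = 362 kips.

362 kips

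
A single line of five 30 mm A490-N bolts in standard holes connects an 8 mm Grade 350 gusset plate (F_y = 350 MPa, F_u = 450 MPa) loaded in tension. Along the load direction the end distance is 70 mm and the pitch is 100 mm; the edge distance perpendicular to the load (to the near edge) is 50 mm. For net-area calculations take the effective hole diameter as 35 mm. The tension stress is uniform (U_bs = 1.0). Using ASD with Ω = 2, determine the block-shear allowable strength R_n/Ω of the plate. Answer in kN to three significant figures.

396 kN

Shear plane L_v = 70 + 4·100 = 470 mm; A_gv = 470 × 8 = 3760 mm².
A_nv = (470 − 4.5·35) × 8 = 2500 mm².
A_nt = (50 − 0.5·35) × 8 = 260 mm².
0.6 F_u A_nv = 675 kN; 0.6 F_y A_gv = 789.6 kN → shear rupture governs the shear term.
R_n = 675 + 1.0 × 450 × 260 / 1000 = 792 kN.
Allowable strength R_n/Ω = 792 / 2 = 396 kN.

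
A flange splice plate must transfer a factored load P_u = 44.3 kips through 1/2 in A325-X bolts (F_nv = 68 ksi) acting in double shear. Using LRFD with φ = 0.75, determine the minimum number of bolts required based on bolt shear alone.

3 bolts

A_b = π·0.5²/4 = 0.1963 in².
Per-bolt design strength φR_n = 0.75 × 68 × 0.1963 × 2 = 20.03 kips.
n ≥ 44.3 / 20.03 = 2.212 → use 3 bolts.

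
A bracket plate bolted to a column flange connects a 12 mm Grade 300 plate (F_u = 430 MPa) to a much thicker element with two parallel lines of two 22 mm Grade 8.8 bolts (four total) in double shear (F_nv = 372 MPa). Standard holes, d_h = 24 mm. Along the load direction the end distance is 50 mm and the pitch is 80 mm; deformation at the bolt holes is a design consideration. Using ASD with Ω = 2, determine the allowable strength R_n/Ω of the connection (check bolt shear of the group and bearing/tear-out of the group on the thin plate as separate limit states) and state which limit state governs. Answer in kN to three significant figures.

Bolt shear: A_b = π·22²/4 = 380.1 mm²; R_n = 372 × 380.1 × 4 × 2 / 1000 = 1131 kN → 1131 / 2 = 566 kN.
Bearing (1.2 l_c t F_u ≤ 2.4 d t F_u): upper limit = 2.4·22·12·430 / 1000 = 272.4 kN.
  Edge l_c = 50 − 24/2 = 38 → r_n = 235.3 kN; interior l_c = 80 − 24 = 56 → r_n = 272.4 kN.
  R_n,bearing = 2·235.3 + 2·272.4 = 1015 kN → 1015 / 2 = 508 kN.
Bearing governs: 508 kN.

508 kN (bearing governs)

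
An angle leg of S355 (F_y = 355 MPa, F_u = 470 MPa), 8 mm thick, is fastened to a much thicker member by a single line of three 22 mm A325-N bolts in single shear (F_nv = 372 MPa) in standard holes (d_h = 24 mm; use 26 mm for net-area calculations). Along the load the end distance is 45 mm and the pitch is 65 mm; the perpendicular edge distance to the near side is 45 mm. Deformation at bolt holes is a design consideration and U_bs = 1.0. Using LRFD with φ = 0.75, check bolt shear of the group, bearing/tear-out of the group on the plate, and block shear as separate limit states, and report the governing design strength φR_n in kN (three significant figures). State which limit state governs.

Bolt shear: A_b = π·22²/4 = 380.1 mm²; R_n = 372 × 380.1 × 3 × 1 / 1000 = 424.2 kN → 0.75 × 424.2 = 318 kN.
Bearing: edge l_c = 33, r_n = 148.9 kN; interior l_c = 41, r_n = 185 kN; R_n = 148.9 + 2·185 = 518.9 kN → 389 kN.
Block shear: A_gv = 1400, A_nv = 880, A_nt = 256 mm²; R_n = min(0.6F_uA_nv, 0.6F_yA_gv) + U_bs·F_u·A_nt = 368.5 kN → 276 kN.
Block shear governs: 276 kN.

276 kN (block shear governs)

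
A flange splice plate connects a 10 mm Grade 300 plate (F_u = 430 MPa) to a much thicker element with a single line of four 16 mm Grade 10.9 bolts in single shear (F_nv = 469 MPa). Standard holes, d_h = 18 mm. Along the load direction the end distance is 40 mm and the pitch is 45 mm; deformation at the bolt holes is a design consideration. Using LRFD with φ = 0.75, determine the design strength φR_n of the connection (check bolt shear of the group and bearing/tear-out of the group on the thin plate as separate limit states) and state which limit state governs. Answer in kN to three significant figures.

283 kN (bolt shear governs)

Bolt shear: A_b = π·16²/4 = 201.1 mm²; R_n = 469 × 201.1 × 4 × 1 / 1000 = 377.2 kN → 0.75 × 377.2 = 283 kN.
Bearing (1.2 l_c t F_u ≤ 2.4 d t F_u): upper limit = 2.4·16·10·430 / 1000 = 165.1 kN.
  Edge l_c = 40 − 18/2 = 31 → r_n = 160 kN; interior l_c = 45 − 18 = 27 → r_n = 139.3 kN.
  R_n,bearing = 1·160 + 3·139.3 = 577.9 kN → 0.75 × 577.9 = 433 kN.
Bolt shear governs: 283 kN.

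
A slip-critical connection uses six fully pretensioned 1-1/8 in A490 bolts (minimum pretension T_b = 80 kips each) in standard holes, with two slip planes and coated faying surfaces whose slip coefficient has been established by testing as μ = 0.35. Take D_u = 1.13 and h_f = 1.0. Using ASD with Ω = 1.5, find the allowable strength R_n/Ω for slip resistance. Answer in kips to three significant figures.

253 kips

R_n = μ · D_u · h_f · T_b · n_s · n_b = 0.35 × 1.13 × 1.0 × 80 × 2 × 6 = 379.7 kips.
Allowable strength R_n/Ω = 379.7 / 1.5 = 253 kips.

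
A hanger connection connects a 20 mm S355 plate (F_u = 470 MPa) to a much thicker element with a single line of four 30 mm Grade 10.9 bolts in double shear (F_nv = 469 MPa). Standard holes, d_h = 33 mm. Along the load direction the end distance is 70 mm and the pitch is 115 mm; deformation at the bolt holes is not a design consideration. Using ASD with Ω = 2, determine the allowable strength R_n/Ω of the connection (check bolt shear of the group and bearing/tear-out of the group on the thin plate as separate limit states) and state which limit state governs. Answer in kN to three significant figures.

Bolt shear: A_b = π·30²/4 = 706.9 mm²; R_n = 469 × 706.9 × 4 × 2 / 1000 = 2652 kN → 2652 / 2 = 1330 kN.
Bearing (1.5 l_c t F_u ≤ 3.0 d t F_u): upper limit = 3.0·30·20·470 / 1000 = 846 kN.
  Edge l_c = 70 − 33/2 = 53.5 → r_n = 754.4 kN; interior l_c = 115 − 33 = 82 → r_n = 846 kN.
  R_n,bearing = 1·754.4 + 3·846 = 3292 kN → 3292 / 2 = 1650 kN.
Bolt shear governs: 1330 kN.

1330 kN (bolt shear governs)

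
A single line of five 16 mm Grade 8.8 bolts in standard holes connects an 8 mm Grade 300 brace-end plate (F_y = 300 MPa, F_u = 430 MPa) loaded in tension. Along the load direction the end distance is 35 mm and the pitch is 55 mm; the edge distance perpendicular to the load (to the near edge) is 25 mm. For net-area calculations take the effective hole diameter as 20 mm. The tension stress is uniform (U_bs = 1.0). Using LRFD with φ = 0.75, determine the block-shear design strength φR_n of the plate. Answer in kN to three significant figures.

Shear plane L_v = 35 + 4·55 = 255 mm; A_gv = 255 × 8 = 2040 mm².
A_nv = (255 − 4.5·20) × 8 = 1320 mm².
A_nt = (25 − 0.5·20) × 8 = 120 mm².
0.6 F_u A_nv = 340.6 kN; 0.6 F_y A_gv = 367.2 kN → shear rupture governs the shear term.
R_n = 340.6 + 1.0 × 430 × 120 / 1000 = 392.2 kN.
Design strength φR_n = 0.75 × 392.2 = 294 kN.

294 kN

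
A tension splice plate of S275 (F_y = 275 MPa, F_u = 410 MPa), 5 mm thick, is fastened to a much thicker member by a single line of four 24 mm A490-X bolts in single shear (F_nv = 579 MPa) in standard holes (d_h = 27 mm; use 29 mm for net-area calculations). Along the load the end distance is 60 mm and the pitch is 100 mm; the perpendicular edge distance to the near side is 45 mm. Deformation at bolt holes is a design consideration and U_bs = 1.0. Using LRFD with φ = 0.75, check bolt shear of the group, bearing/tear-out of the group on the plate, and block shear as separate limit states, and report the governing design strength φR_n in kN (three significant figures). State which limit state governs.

Bolt shear: A_b = π·24²/4 = 452.4 mm²; R_n = 579 × 452.4 × 4 × 1 / 1000 = 1048 kN → 0.75 × 1048 = 786 kN.
Bearing: edge l_c = 46.5, r_n = 114.4 kN; interior l_c = 73, r_n = 118.1 kN; R_n = 114.4 + 3·118.1 = 468.6 kN → 351 kN.
Block shear: A_gv = 1800, A_nv = 1292, A_nt = 152.5 mm²; R_n = min(0.6F_uA_nv, 0.6F_yA_gv) + U_bs·F_u·A_nt = 359.5 kN → 270 kN.
Block shear governs: 270 kN.

270 kN (block shear governs)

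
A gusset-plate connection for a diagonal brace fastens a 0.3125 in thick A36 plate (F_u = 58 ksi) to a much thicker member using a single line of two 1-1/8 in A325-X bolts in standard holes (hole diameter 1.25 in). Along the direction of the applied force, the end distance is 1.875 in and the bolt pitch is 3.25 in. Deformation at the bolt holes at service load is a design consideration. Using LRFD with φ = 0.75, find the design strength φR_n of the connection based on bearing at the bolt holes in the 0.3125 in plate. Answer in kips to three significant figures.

53 kips

Per bolt r_n = 1.2 l_c t F_u ≤ 2.4 d t F_u; upper limit = 2.4 × 1.125 × 0.3125 × 58 = 48.94 kips.
Edge bolt: l_c = 1.875 − 1.25/2 = 1.25 in → 1.2 × 1.25 × 0.3125 × 58 = 27.19 → r_n = 27.19 kips.
Interior bolts: l_c = 3.25 − 1.25 = 2 in → 1.2 × 2 × 0.3125 × 58 = 43.5 → r_n = 43.5 kips.
R_n = 1 × 27.19 + 1 × 43.5 = 70.69 kips.
Design strength φR_n = 0.75 × 70.69 = 53 kips.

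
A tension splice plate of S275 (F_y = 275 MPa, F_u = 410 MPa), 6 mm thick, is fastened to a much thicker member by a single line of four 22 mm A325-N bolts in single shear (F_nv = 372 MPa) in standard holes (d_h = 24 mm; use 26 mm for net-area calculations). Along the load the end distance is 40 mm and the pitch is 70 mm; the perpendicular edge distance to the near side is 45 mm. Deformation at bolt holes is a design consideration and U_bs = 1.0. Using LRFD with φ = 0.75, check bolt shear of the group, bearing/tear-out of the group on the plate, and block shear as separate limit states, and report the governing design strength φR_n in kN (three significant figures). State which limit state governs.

235 kN (block shear governs)

Bolt shear: A_b = π·22²/4 = 380.1 mm²; R_n = 372 × 380.1 × 4 × 1 / 1000 = 565.6 kN → 0.75 × 565.6 = 424 kN.
Bearing: edge l_c = 28, r_n = 82.66 kN; interior l_c = 46, r_n = 129.9 kN; R_n = 82.66 + 3·129.9 = 472.3 kN → 354 kN.
Block shear: A_gv = 1500, A_nv = 954, A_nt = 192 mm²; R_n = min(0.6F_uA_nv, 0.6F_yA_gv) + U_bs·F_u·A_nt = 313.4 kN → 235 kN.
Block shear governs: 235 kN.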